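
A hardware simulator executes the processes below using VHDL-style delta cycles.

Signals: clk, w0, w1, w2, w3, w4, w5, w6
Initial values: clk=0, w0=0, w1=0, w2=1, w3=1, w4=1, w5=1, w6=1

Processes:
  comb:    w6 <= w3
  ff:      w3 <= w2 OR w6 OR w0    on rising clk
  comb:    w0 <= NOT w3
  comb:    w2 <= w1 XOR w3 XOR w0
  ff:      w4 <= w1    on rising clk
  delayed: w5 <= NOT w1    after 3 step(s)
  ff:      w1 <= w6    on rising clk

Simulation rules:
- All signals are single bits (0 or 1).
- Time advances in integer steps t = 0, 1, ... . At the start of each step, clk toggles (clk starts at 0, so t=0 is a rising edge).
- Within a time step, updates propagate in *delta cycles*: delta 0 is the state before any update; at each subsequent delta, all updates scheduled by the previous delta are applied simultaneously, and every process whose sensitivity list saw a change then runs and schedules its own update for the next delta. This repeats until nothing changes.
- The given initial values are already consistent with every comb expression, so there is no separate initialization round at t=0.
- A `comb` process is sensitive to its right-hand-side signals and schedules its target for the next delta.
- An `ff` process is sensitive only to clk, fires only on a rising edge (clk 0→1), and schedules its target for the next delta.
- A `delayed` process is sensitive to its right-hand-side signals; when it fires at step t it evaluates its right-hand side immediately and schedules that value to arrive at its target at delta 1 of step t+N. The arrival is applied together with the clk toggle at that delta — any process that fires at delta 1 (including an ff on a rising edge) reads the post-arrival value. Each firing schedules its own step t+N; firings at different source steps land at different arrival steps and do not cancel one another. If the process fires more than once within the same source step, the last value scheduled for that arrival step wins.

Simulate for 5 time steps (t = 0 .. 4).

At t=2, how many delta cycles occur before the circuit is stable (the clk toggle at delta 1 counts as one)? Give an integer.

2

[bits: w5,w0,w2,w3,w6,clk,w4,w1]
t=0: Δ0=10111010 Δ1=10111110 Δ2=10111101 Δ3=10011101 | 3Δ
t=1: Δ0=10011101 Δ1=10011001 | 1Δ
t=2: Δ0=10011001 Δ1=10011101 Δ2=10011111 | 2Δ
t=3: Δ0=10011111 Δ1=00011011 | 1Δ
t=4: Δ0=00011011 Δ1=00011111 | 1Δ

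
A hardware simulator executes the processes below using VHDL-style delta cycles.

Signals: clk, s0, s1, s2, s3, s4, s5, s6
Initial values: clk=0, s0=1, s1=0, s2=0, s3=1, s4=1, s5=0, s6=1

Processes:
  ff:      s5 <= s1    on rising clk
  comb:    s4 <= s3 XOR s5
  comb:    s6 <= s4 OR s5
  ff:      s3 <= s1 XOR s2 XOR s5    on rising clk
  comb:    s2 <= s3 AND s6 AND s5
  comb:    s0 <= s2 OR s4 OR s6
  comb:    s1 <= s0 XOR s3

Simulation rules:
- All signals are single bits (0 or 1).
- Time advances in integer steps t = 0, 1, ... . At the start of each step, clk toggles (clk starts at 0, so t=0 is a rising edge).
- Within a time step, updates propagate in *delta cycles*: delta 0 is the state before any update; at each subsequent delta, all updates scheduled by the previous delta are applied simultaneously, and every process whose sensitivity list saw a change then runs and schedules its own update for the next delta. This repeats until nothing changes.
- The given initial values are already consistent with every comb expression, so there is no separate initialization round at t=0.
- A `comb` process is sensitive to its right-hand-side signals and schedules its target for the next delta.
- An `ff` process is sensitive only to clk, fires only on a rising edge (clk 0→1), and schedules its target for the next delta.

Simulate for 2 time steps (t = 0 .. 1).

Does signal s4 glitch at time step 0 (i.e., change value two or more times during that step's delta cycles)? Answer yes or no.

t=0 Δ0: s2=0 s4=1 clk=0 s0=1 s1=0 s3=1 s6=1 s5=0
  Δ1: clk:0→1
  Δ2: s3:1→0
  Δ3: s4:1→0, s1:0→1
  Δ4: s6:1→0
  Δ5: s0:1→0
  Δ6: s1:1→0
  (6Δ to stable)
t=1 Δ0: s2=0 s4=0 clk=1 s0=0 s1=0 s3=0 s6=0 s5=0
  Δ1: clk:1→0
  (1Δ to stable)

no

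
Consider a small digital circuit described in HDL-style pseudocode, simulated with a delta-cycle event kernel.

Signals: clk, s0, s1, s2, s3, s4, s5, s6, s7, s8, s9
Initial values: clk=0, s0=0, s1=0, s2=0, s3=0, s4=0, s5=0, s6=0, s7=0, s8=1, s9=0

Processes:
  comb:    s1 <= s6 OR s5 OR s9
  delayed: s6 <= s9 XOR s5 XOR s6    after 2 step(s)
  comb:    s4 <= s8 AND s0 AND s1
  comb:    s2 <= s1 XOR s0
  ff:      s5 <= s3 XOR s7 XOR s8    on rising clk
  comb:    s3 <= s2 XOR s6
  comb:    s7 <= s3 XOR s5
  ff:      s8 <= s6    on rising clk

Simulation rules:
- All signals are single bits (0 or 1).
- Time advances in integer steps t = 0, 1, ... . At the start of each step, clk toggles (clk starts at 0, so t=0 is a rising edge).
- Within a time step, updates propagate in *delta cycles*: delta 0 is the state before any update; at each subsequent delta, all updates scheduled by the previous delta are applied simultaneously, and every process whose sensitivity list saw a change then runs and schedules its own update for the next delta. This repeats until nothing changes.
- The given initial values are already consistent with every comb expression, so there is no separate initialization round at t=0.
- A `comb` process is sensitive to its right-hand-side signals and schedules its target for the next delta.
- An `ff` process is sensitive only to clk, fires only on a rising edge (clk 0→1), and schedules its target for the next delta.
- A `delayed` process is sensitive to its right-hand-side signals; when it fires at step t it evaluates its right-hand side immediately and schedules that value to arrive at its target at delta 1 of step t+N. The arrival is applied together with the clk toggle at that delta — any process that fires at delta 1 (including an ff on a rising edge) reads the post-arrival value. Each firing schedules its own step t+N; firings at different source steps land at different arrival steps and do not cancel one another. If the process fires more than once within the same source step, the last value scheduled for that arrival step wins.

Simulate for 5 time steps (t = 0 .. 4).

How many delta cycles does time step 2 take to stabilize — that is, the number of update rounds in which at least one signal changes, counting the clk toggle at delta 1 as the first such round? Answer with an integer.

3

t=0 Δ0: s5=0 s3=0 s8=1 s6=0 s9=0 s1=0 s4=0 clk=0 s2=0 s0=0 s7=0
  Δ1: clk:0→1
  Δ2: s5:0→1, s8:1→0
  Δ3: s1:0→1, s7:0→1
  Δ4: s2:0→1
  Δ5: s3:0→1
  Δ6: s7:1→0
  (6Δ to stable)
t=1 Δ0: s5=1 s3=1 s8=0 s6=0 s9=0 s1=1 s4=0 clk=1 s2=1 s0=0 s7=0
  Δ1: clk:1→0
  (1Δ to stable)
t=2 Δ0: s5=1 s3=1 s8=0 s6=0 s9=0 s1=1 s4=0 clk=0 s2=1 s0=0 s7=0
  Δ1: s6:0→1, clk:0→1
  Δ2: s3:1→0, s8:0→1
  Δ3: s7:0→1
  (3Δ to stable)
t=3 Δ0: s5=1 s3=0 s8=1 s6=1 s9=0 s1=1 s4=0 clk=1 s2=1 s0=0 s7=1
  Δ1: clk:1→0
  (1Δ to stable)
t=4 Δ0: s5=1 s3=0 s8=1 s6=1 s9=0 s1=1 s4=0 clk=0 s2=1 s0=0 s7=1
  Δ1: s6:1→0, clk:0→1
  Δ2: s5:1→0, s3:0→1, s8:1→0
  Δ3: s1:1→0
  Δ4: s2:1→0
  Δ5: s3:1→0
  Δ6: s7:1→0
  (6Δ to stable)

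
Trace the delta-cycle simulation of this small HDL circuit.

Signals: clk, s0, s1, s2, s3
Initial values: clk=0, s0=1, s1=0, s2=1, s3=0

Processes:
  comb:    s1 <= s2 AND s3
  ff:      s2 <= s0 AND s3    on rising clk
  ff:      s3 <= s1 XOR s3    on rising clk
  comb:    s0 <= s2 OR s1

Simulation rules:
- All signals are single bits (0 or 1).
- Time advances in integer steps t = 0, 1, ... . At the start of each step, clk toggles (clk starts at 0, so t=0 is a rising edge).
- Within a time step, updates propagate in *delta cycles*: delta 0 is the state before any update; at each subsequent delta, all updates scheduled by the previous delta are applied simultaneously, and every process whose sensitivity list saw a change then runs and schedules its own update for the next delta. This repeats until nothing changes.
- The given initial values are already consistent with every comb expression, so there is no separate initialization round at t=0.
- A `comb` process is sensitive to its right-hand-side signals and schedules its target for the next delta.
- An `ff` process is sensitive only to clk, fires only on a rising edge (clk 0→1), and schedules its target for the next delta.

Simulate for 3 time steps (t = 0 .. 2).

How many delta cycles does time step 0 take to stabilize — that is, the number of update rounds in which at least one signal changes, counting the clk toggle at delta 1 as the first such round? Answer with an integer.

t0.Δ0 clk=0 s1=0 s3=0 s2=1 s0=1
t0.Δ1 clk=1 s1=0 s3=0 s2=1 s0=1
t0.Δ2 clk=1 s1=0 s3=0 s2=0 s0=1
t0.Δ3 clk=1 s1=0 s3=0 s2=0 s0=0
t1.Δ0 clk=1 s1=0 s3=0 s2=0 s0=0
t1.Δ1 clk=0 s1=0 s3=0 s2=0 s0=0
t2.Δ0 clk=0 s1=0 s3=0 s2=0 s0=0
t2.Δ1 clk=1 s1=0 s3=0 s2=0 s0=0

3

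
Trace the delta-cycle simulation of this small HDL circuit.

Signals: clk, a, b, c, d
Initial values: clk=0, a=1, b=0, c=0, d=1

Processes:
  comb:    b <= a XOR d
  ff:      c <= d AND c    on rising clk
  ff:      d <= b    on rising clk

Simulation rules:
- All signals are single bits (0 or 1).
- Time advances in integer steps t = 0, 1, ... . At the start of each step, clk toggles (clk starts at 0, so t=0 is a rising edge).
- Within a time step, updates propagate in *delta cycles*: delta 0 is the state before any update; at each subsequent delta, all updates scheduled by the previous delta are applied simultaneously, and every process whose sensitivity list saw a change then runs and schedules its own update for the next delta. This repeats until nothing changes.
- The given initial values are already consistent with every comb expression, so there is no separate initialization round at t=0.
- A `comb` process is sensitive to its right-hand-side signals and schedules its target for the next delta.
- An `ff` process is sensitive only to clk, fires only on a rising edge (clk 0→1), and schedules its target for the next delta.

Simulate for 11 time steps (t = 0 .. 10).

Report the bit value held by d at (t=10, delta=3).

t=0 Δ0: a=1 d=1 c=0 b=0 clk=0
  Δ1: clk:0→1
  Δ2: d:1→0
  Δ3: b:0→1
  (3Δ to stable)
t=1 Δ0: a=1 d=0 c=0 b=1 clk=1
  Δ1: clk:1→0
  (1Δ to stable)
t=2 Δ0: a=1 d=0 c=0 b=1 clk=0
  Δ1: clk:0→1
  Δ2: d:0→1
  Δ3: b:1→0
  (3Δ to stable)
t=3 Δ0: a=1 d=1 c=0 b=0 clk=1
  Δ1: clk:1→0
  (1Δ to stable)
t=4 Δ0: a=1 d=1 c=0 b=0 clk=0
  Δ1: clk:0→1
  Δ2: d:1→0
  Δ3: b:0→1
  (3Δ to stable)
t=5 Δ0: a=1 d=0 c=0 b=1 clk=1
  Δ1: clk:1→0
  (1Δ to stable)
t=6 Δ0: a=1 d=0 c=0 b=1 clk=0
  Δ1: clk:0→1
  Δ2: d:0→1
  Δ3: b:1→0
  (3Δ to stable)
t=7 Δ0: a=1 d=1 c=0 b=0 clk=1
  Δ1: clk:1→0
  (1Δ to stable)
t=8 Δ0: a=1 d=1 c=0 b=0 clk=0
  Δ1: clk:0→1
  Δ2: d:1→0
  Δ3: b:0→1
  (3Δ to stable)
t=9 Δ0: a=1 d=0 c=0 b=1 clk=1
  Δ1: clk:1→0
  (1Δ to stable)
t=10 Δ0: a=1 d=0 c=0 b=1 clk=0
  Δ1: clk:0→1
  Δ2: d:0→1
  Δ3: b:1→0
  (3Δ to stable)

1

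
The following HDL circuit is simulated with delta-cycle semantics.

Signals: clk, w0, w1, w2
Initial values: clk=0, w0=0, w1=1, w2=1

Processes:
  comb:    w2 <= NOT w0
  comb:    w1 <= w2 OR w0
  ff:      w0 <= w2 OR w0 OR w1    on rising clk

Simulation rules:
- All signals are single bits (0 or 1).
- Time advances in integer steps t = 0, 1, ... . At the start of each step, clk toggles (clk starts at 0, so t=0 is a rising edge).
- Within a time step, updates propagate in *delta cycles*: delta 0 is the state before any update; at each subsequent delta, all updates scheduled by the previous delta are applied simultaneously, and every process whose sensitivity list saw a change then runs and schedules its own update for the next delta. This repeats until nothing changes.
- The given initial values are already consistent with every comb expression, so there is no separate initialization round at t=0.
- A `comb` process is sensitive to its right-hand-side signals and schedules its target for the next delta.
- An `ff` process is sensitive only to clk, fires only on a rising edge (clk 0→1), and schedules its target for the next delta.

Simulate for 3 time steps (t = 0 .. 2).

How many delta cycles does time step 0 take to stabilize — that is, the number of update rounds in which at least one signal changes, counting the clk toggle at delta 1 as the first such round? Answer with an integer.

3

[bits: w1,clk,w0,w2]
t=0: Δ0=1001 Δ1=1101 Δ2=1111 Δ3=1110 | 3Δ
t=1: Δ0=1110 Δ1=1010 | 1Δ
t=2: Δ0=1010 Δ1=1110 | 1Δ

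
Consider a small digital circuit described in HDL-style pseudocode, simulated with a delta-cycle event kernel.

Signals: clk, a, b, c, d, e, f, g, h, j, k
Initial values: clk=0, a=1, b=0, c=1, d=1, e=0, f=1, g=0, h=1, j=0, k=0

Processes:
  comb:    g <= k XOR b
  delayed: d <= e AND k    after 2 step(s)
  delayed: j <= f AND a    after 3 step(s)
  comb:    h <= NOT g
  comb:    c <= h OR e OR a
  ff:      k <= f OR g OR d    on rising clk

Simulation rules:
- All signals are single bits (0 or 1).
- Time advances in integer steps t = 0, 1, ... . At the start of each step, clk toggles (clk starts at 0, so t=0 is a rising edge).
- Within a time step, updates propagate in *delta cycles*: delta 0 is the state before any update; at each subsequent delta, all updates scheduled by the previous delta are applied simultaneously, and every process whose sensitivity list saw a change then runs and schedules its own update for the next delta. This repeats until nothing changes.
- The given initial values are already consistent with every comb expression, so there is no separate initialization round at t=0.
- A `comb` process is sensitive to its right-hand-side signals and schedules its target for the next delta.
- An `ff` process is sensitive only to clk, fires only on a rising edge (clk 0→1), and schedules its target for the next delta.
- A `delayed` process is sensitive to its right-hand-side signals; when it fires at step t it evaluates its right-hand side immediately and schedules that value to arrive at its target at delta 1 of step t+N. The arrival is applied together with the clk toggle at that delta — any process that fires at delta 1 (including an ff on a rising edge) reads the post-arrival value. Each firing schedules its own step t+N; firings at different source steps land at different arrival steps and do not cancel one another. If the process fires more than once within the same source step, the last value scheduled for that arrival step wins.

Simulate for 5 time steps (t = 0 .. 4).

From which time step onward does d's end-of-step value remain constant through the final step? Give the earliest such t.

2

t0.Δ0 clk=0 d=1 c=1 j=0 b=0 e=0 k=0 g=0 f=1 h=1 a=1
t0.Δ1 clk=1 d=1 c=1 j=0 b=0 e=0 k=0 g=0 f=1 h=1 a=1
t0.Δ2 clk=1 d=1 c=1 j=0 b=0 e=0 k=1 g=0 f=1 h=1 a=1
t0.Δ3 clk=1 d=1 c=1 j=0 b=0 e=0 k=1 g=1 f=1 h=1 a=1
t0.Δ4 clk=1 d=1 c=1 j=0 b=0 e=0 k=1 g=1 f=1 h=0 a=1
t1.Δ0 clk=1 d=1 c=1 j=0 b=0 e=0 k=1 g=1 f=1 h=0 a=1
t1.Δ1 clk=0 d=1 c=1 j=0 b=0 e=0 k=1 g=1 f=1 h=0 a=1
t2.Δ0 clk=0 d=1 c=1 j=0 b=0 e=0 k=1 g=1 f=1 h=0 a=1
t2.Δ1 clk=1 d=0 c=1 j=0 b=0 e=0 k=1 g=1 f=1 h=0 a=1
t3.Δ0 clk=1 d=0 c=1 j=0 b=0 e=0 k=1 g=1 f=1 h=0 a=1
t3.Δ1 clk=0 d=0 c=1 j=0 b=0 e=0 k=1 g=1 f=1 h=0 a=1
t4.Δ0 clk=0 d=0 c=1 j=0 b=0 e=0 k=1 g=1 f=1 h=0 a=1
t4.Δ1 clk=1 d=0 c=1 j=0 b=0 e=0 k=1 g=1 f=1 h=0 a=1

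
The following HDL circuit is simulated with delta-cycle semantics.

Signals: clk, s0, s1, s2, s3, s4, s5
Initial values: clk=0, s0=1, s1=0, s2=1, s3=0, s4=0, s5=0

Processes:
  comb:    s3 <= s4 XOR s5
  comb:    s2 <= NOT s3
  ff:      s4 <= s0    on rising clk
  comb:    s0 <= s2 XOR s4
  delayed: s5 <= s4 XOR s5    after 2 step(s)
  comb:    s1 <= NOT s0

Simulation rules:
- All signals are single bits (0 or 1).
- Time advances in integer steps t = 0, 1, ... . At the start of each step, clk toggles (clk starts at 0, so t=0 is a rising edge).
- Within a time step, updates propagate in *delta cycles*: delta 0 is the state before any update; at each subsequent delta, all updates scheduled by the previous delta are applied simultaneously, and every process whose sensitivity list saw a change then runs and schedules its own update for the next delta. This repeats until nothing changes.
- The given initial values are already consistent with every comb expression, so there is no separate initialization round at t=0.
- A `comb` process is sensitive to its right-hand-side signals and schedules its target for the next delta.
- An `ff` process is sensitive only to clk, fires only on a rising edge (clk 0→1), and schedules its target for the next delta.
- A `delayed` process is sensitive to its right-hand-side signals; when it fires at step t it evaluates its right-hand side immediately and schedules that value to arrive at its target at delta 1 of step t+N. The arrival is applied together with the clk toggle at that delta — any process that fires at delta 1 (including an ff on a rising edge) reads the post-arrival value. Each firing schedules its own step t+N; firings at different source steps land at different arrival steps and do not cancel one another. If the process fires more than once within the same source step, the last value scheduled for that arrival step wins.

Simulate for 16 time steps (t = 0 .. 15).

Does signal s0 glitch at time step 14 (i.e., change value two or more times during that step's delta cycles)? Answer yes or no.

no

t0.Δ0 s3=0 s5=0 s1=0 s4=0 s2=1 s0=1 clk=0
t0.Δ1 s3=0 s5=0 s1=0 s4=0 s2=1 s0=1 clk=1
t0.Δ2 s3=0 s5=0 s1=0 s4=1 s2=1 s0=1 clk=1
t0.Δ3 s3=1 s5=0 s1=0 s4=1 s2=1 s0=0 clk=1
t0.Δ4 s3=1 s5=0 s1=1 s4=1 s2=0 s0=0 clk=1
t0.Δ5 s3=1 s5=0 s1=1 s4=1 s2=0 s0=1 clk=1
t0.Δ6 s3=1 s5=0 s1=0 s4=1 s2=0 s0=1 clk=1
t1.Δ0 s3=1 s5=0 s1=0 s4=1 s2=0 s0=1 clk=1
t1.Δ1 s3=1 s5=0 s1=0 s4=1 s2=0 s0=1 clk=0
t2.Δ0 s3=1 s5=0 s1=0 s4=1 s2=0 s0=1 clk=0
t2.Δ1 s3=1 s5=1 s1=0 s4=1 s2=0 s0=1 clk=1
t2.Δ2 s3=0 s5=1 s1=0 s4=1 s2=0 s0=1 clk=1
t2.Δ3 s3=0 s5=1 s1=0 s4=1 s2=1 s0=1 clk=1
t2.Δ4 s3=0 s5=1 s1=0 s4=1 s2=1 s0=0 clk=1
t2.Δ5 s3=0 s5=1 s1=1 s4=1 s2=1 s0=0 clk=1
t3.Δ0 s3=0 s5=1 s1=1 s4=1 s2=1 s0=0 clk=1
t3.Δ1 s3=0 s5=1 s1=1 s4=1 s2=1 s0=0 clk=0
t4.Δ0 s3=0 s5=1 s1=1 s4=1 s2=1 s0=0 clk=0
t4.Δ1 s3=0 s5=0 s1=1 s4=1 s2=1 s0=0 clk=1
t4.Δ2 s3=1 s5=0 s1=1 s4=0 s2=1 s0=0 clk=1
t4.Δ3 s3=0 s5=0 s1=1 s4=0 s2=0 s0=1 clk=1
t4.Δ4 s3=0 s5=0 s1=0 s4=0 s2=1 s0=0 clk=1
t4.Δ5 s3=0 s5=0 s1=1 s4=0 s2=1 s0=1 clk=1
t4.Δ6 s3=0 s5=0 s1=0 s4=0 s2=1 s0=1 clk=1
t5.Δ0 s3=0 s5=0 s1=0 s4=0 s2=1 s0=1 clk=1
t5.Δ1 s3=0 s5=0 s1=0 s4=0 s2=1 s0=1 clk=0
t6.Δ0 s3=0 s5=0 s1=0 s4=0 s2=1 s0=1 clk=0
t6.Δ1 s3=0 s5=0 s1=0 s4=0 s2=1 s0=1 clk=1
t6.Δ2 s3=0 s5=0 s1=0 s4=1 s2=1 s0=1 clk=1
t6.Δ3 s3=1 s5=0 s1=0 s4=1 s2=1 s0=0 clk=1
t6.Δ4 s3=1 s5=0 s1=1 s4=1 s2=0 s0=0 clk=1
t6.Δ5 s3=1 s5=0 s1=1 s4=1 s2=0 s0=1 clk=1
t6.Δ6 s3=1 s5=0 s1=0 s4=1 s2=0 s0=1 clk=1
t7.Δ0 s3=1 s5=0 s1=0 s4=1 s2=0 s0=1 clk=1
t7.Δ1 s3=1 s5=0 s1=0 s4=1 s2=0 s0=1 clk=0
t8.Δ0 s3=1 s5=0 s1=0 s4=1 s2=0 s0=1 clk=0
t8.Δ1 s3=1 s5=1 s1=0 s4=1 s2=0 s0=1 clk=1
t8.Δ2 s3=0 s5=1 s1=0 s4=1 s2=0 s0=1 clk=1
t8.Δ3 s3=0 s5=1 s1=0 s4=1 s2=1 s0=1 clk=1
t8.Δ4 s3=0 s5=1 s1=0 s4=1 s2=1 s0=0 clk=1
t8.Δ5 s3=0 s5=1 s1=1 s4=1 s2=1 s0=0 clk=1
t9.Δ0 s3=0 s5=1 s1=1 s4=1 s2=1 s0=0 clk=1
t9.Δ1 s3=0 s5=1 s1=1 s4=1 s2=1 s0=0 clk=0
t10.Δ0 s3=0 s5=1 s1=1 s4=1 s2=1 s0=0 clk=0
t10.Δ1 s3=0 s5=0 s1=1 s4=1 s2=1 s0=0 clk=1
t10.Δ2 s3=1 s5=0 s1=1 s4=0 s2=1 s0=0 clk=1
t10.Δ3 s3=0 s5=0 s1=1 s4=0 s2=0 s0=1 clk=1
t10.Δ4 s3=0 s5=0 s1=0 s4=0 s2=1 s0=0 clk=1
t10.Δ5 s3=0 s5=0 s1=1 s4=0 s2=1 s0=1 clk=1
t10.Δ6 s3=0 s5=0 s1=0 s4=0 s2=1 s0=1 clk=1
t11.Δ0 s3=0 s5=0 s1=0 s4=0 s2=1 s0=1 clk=1
t11.Δ1 s3=0 s5=0 s1=0 s4=0 s2=1 s0=1 clk=0
t12.Δ0 s3=0 s5=0 s1=0 s4=0 s2=1 s0=1 clk=0
t12.Δ1 s3=0 s5=0 s1=0 s4=0 s2=1 s0=1 clk=1
t12.Δ2 s3=0 s5=0 s1=0 s4=1 s2=1 s0=1 clk=1
t12.Δ3 s3=1 s5=0 s1=0 s4=1 s2=1 s0=0 clk=1
t12.Δ4 s3=1 s5=0 s1=1 s4=1 s2=0 s0=0 clk=1
t12.Δ5 s3=1 s5=0 s1=1 s4=1 s2=0 s0=1 clk=1
t12.Δ6 s3=1 s5=0 s1=0 s4=1 s2=0 s0=1 clk=1
t13.Δ0 s3=1 s5=0 s1=0 s4=1 s2=0 s0=1 clk=1
t13.Δ1 s3=1 s5=0 s1=0 s4=1 s2=0 s0=1 clk=0
t14.Δ0 s3=1 s5=0 s1=0 s4=1 s2=0 s0=1 clk=0
t14.Δ1 s3=1 s5=1 s1=0 s4=1 s2=0 s0=1 clk=1
t14.Δ2 s3=0 s5=1 s1=0 s4=1 s2=0 s0=1 clk=1
t14.Δ3 s3=0 s5=1 s1=0 s4=1 s2=1 s0=1 clk=1
t14.Δ4 s3=0 s5=1 s1=0 s4=1 s2=1 s0=0 clk=1
t14.Δ5 s3=0 s5=1 s1=1 s4=1 s2=1 s0=0 clk=1
t15.Δ0 s3=0 s5=1 s1=1 s4=1 s2=1 s0=0 clk=1
t15.Δ1 s3=0 s5=1 s1=1 s4=1 s2=1 s0=0 clk=0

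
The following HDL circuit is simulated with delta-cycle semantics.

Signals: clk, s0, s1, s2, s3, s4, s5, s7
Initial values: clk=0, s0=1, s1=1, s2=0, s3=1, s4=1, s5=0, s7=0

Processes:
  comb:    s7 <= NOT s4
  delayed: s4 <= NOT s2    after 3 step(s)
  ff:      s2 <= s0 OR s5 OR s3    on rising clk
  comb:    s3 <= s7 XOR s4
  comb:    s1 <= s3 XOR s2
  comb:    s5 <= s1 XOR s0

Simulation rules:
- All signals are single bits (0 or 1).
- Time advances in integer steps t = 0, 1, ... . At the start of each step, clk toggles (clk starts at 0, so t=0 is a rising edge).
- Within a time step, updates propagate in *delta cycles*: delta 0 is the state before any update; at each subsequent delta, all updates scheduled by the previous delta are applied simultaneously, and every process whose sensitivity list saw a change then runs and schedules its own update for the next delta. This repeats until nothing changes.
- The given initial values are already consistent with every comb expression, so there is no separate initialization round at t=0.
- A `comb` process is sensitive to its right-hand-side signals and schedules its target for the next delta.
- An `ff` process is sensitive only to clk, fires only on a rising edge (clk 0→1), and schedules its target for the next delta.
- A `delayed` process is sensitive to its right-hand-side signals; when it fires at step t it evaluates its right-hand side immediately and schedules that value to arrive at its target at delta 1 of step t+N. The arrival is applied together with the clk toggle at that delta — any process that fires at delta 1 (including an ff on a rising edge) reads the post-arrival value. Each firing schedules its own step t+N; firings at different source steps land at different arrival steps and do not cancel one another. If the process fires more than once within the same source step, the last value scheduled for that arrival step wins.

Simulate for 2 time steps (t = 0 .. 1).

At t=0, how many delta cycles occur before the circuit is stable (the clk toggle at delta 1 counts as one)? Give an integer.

[bits: s4,s5,s1,s3,s7,clk,s2,s0]
t=0: Δ0=10110001 Δ1=10110101 Δ2=10110111 Δ3=10010111 Δ4=11010111 | 4Δ
t=1: Δ0=11010111 Δ1=11010011 | 1Δ

4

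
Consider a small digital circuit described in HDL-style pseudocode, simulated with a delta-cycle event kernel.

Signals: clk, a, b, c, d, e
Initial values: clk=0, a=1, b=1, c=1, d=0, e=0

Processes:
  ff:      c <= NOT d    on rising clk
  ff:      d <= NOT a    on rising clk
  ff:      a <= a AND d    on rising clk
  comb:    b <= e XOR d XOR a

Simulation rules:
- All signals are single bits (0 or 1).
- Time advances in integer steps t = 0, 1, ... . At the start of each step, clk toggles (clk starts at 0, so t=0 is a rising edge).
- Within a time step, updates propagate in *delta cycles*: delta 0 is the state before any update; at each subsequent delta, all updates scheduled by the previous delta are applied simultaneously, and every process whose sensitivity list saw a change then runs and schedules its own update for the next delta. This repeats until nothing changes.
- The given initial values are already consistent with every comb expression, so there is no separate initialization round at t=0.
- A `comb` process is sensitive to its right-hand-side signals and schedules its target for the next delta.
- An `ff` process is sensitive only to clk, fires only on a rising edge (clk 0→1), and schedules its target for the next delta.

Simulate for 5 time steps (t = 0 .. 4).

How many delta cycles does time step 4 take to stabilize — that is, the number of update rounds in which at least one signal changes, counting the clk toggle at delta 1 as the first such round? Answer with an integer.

2

t0.Δ0 c=1 a=1 e=0 d=0 clk=0 b=1
t0.Δ1 c=1 a=1 e=0 d=0 clk=1 b=1
t0.Δ2 c=1 a=0 e=0 d=0 clk=1 b=1
t0.Δ3 c=1 a=0 e=0 d=0 clk=1 b=0
t1.Δ0 c=1 a=0 e=0 d=0 clk=1 b=0
t1.Δ1 c=1 a=0 e=0 d=0 clk=0 b=0
t2.Δ0 c=1 a=0 e=0 d=0 clk=0 b=0
t2.Δ1 c=1 a=0 e=0 d=0 clk=1 b=0
t2.Δ2 c=1 a=0 e=0 d=1 clk=1 b=0
t2.Δ3 c=1 a=0 e=0 d=1 clk=1 b=1
t3.Δ0 c=1 a=0 e=0 d=1 clk=1 b=1
t3.Δ1 c=1 a=0 e=0 d=1 clk=0 b=1
t4.Δ0 c=1 a=0 e=0 d=1 clk=0 b=1
t4.Δ1 c=1 a=0 e=0 d=1 clk=1 b=1
t4.Δ2 c=0 a=0 e=0 d=1 clk=1 b=1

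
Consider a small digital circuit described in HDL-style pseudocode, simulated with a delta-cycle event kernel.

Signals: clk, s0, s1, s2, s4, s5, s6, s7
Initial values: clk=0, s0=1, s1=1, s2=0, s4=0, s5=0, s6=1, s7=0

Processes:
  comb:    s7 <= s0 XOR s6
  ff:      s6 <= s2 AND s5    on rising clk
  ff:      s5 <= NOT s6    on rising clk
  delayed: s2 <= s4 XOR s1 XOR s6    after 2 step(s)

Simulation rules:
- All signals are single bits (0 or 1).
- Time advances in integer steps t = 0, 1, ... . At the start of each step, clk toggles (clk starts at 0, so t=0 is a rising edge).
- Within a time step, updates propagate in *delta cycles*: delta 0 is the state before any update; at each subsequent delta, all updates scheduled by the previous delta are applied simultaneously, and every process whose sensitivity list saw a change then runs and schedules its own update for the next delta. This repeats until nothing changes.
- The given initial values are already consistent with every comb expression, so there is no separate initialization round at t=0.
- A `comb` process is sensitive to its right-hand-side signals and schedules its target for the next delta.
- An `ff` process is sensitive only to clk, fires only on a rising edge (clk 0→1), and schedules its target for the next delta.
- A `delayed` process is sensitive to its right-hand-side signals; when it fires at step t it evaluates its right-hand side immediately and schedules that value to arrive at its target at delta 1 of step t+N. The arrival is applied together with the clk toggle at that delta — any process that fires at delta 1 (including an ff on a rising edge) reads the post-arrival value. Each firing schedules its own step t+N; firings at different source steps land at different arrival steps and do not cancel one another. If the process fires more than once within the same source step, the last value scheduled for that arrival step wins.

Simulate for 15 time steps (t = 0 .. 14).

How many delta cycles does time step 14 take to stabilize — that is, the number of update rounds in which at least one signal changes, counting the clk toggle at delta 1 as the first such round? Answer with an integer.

[bits: clk,s7,s5,s6,s1,s0,s4,s2]
t=0: Δ0=00011100 Δ1=10011100 Δ2=10001100 Δ3=11001100 | 3Δ
t=1: Δ0=11001100 Δ1=01001100 | 1Δ
t=2: Δ0=01001100 Δ1=11001101 Δ2=11101101 | 2Δ
t=3: Δ0=11101101 Δ1=01101101 | 1Δ
t=4: Δ0=01101101 Δ1=11101101 Δ2=11111101 Δ3=10111101 | 3Δ
t=5: Δ0=10111101 Δ1=00111101 | 1Δ
t=6: Δ0=00111101 Δ1=10111100 Δ2=10001100 Δ3=11001100 | 3Δ
t=7: Δ0=11001100 Δ1=01001100 | 1Δ
t=8: Δ0=01001100 Δ1=11001101 Δ2=11101101 | 2Δ
t=9: Δ0=11101101 Δ1=01101101 | 1Δ
t=10: Δ0=01101101 Δ1=11101101 Δ2=11111101 Δ3=10111101 | 3Δ
t=11: Δ0=10111101 Δ1=00111101 | 1Δ
t=12: Δ0=00111101 Δ1=10111100 Δ2=10001100 Δ3=11001100 | 3Δ
t=13: Δ0=11001100 Δ1=01001100 | 1Δ
t=14: Δ0=01001100 Δ1=11001101 Δ2=11101101 | 2Δ

2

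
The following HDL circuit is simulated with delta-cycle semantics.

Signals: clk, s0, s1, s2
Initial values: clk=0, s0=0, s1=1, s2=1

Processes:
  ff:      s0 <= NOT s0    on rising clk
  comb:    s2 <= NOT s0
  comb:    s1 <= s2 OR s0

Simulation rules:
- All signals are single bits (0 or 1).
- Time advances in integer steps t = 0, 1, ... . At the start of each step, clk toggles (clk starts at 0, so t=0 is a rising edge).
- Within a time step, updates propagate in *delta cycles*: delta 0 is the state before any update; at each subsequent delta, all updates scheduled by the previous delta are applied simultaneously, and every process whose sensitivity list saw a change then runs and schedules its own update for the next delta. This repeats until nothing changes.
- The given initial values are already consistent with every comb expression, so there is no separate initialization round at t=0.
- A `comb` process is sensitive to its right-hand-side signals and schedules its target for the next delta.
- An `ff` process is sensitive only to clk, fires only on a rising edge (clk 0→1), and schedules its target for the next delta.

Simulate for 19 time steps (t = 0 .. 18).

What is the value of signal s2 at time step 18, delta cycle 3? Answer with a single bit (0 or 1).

1

[bits: s1,s2,s0,clk]
t=0: Δ0=1100 Δ1=1101 Δ2=1111 Δ3=1011 | 3Δ
t=1: Δ0=1011 Δ1=1010 | 1Δ
t=2: Δ0=1010 Δ1=1011 Δ2=1001 Δ3=0101 Δ4=1101 | 4Δ
t=3: Δ0=1101 Δ1=1100 | 1Δ
t=4: Δ0=1100 Δ1=1101 Δ2=1111 Δ3=1011 | 3Δ
t=5: Δ0=1011 Δ1=1010 | 1Δ
t=6: Δ0=1010 Δ1=1011 Δ2=1001 Δ3=0101 Δ4=1101 | 4Δ
t=7: Δ0=1101 Δ1=1100 | 1Δ
t=8: Δ0=1100 Δ1=1101 Δ2=1111 Δ3=1011 | 3Δ
t=9: Δ0=1011 Δ1=1010 | 1Δ
t=10: Δ0=1010 Δ1=1011 Δ2=1001 Δ3=0101 Δ4=1101 | 4Δ
t=11: Δ0=1101 Δ1=1100 | 1Δ
t=12: Δ0=1100 Δ1=1101 Δ2=1111 Δ3=1011 | 3Δ
t=13: Δ0=1011 Δ1=1010 | 1Δ
t=14: Δ0=1010 Δ1=1011 Δ2=1001 Δ3=0101 Δ4=1101 | 4Δ
t=15: Δ0=1101 Δ1=1100 | 1Δ
t=16: Δ0=1100 Δ1=1101 Δ2=1111 Δ3=1011 | 3Δ
t=17: Δ0=1011 Δ1=1010 | 1Δ
t=18: Δ0=1010 Δ1=1011 Δ2=1001 Δ3=0101 Δ4=1101 | 4Δ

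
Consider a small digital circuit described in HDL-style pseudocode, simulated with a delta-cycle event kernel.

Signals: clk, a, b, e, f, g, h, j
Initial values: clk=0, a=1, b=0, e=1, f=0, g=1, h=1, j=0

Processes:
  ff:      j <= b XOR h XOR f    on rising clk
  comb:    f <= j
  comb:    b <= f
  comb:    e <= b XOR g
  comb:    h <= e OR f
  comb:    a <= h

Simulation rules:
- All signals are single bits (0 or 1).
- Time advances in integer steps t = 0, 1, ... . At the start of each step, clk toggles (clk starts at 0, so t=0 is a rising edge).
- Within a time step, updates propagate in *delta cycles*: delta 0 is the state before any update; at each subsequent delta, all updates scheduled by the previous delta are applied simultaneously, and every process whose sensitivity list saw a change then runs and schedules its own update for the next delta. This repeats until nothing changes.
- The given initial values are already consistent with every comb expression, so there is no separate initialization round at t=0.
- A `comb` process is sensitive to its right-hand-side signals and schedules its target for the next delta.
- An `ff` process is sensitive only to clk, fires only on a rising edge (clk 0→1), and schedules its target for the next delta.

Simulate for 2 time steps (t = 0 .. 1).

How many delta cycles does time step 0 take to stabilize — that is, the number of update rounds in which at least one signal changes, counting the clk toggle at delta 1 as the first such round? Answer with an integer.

5

[bits: g,clk,h,a,e,f,j,b]
t=0: Δ0=10111000 Δ1=11111000 Δ2=11111010 Δ3=11111110 Δ4=11111111 Δ5=11110111 | 5Δ
t=1: Δ0=11110111 Δ1=10110111 | 1Δ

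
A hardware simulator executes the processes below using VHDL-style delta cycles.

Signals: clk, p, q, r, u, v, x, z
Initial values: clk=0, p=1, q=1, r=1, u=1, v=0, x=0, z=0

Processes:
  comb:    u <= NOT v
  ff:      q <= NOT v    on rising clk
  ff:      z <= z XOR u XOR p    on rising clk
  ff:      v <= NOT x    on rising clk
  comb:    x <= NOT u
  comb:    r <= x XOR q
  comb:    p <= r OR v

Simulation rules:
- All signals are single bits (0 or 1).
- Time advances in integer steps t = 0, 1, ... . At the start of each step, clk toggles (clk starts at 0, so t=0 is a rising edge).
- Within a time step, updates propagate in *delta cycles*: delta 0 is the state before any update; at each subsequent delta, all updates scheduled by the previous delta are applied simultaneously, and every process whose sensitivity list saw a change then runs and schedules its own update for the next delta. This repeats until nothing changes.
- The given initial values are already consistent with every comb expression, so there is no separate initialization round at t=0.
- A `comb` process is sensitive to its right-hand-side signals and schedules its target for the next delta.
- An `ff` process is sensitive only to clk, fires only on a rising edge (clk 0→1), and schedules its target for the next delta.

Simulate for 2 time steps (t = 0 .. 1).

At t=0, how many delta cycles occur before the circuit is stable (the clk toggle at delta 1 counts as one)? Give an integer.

5

[bits: p,z,u,x,v,clk,q,r]
t=0: Δ0=10100011 Δ1=10100111 Δ2=10101111 Δ3=10001111 Δ4=10011111 Δ5=10011110 | 5Δ
t=1: Δ0=10011110 Δ1=10011010 | 1Δ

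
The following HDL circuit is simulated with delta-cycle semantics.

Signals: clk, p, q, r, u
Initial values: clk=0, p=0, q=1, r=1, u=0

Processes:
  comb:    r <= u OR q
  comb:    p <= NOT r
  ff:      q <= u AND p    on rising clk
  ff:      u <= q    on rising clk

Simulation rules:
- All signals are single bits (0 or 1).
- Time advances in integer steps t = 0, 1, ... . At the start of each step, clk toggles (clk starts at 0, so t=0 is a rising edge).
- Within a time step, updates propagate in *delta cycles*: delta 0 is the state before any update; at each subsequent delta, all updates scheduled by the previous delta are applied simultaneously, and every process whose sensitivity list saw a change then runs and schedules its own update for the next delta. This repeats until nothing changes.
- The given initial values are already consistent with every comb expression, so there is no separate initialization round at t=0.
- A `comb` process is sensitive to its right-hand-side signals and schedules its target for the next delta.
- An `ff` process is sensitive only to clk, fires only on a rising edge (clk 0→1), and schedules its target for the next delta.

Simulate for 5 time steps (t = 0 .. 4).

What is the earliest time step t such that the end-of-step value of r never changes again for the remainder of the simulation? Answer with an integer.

2

t0.Δ0 u=0 p=0 clk=0 q=1 r=1
t0.Δ1 u=0 p=0 clk=1 q=1 r=1
t0.Δ2 u=1 p=0 clk=1 q=0 r=1
t1.Δ0 u=1 p=0 clk=1 q=0 r=1
t1.Δ1 u=1 p=0 clk=0 q=0 r=1
t2.Δ0 u=1 p=0 clk=0 q=0 r=1
t2.Δ1 u=1 p=0 clk=1 q=0 r=1
t2.Δ2 u=0 p=0 clk=1 q=0 r=1
t2.Δ3 u=0 p=0 clk=1 q=0 r=0
t2.Δ4 u=0 p=1 clk=1 q=0 r=0
t3.Δ0 u=0 p=1 clk=1 q=0 r=0
t3.Δ1 u=0 p=1 clk=0 q=0 r=0
t4.Δ0 u=0 p=1 clk=0 q=0 r=0
t4.Δ1 u=0 p=1 clk=1 q=0 r=0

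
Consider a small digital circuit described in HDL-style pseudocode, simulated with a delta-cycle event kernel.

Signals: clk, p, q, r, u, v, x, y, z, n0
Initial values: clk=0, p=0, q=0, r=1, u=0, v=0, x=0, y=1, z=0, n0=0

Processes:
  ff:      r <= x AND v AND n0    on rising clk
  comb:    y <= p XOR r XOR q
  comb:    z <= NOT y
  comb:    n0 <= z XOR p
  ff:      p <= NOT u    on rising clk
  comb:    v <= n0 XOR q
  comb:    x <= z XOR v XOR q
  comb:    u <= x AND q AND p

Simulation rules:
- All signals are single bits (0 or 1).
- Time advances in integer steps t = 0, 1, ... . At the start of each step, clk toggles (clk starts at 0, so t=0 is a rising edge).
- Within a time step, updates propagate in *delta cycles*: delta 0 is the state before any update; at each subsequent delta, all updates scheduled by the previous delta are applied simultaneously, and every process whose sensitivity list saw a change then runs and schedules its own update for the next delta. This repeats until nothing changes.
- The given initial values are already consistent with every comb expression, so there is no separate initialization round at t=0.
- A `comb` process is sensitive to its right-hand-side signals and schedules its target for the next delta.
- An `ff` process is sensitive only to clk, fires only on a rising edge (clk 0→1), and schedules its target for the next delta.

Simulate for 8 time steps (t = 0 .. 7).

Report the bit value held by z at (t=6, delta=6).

1

[bits: y,n0,x,v,u,q,z,p,r,clk]
t=0: Δ0=1000000010 Δ1=1000000011 Δ2=1000000101 Δ3=1100000101 Δ4=1101000101 Δ5=1111000101 | 5Δ
t=1: Δ0=1111000101 Δ1=1111000100 | 1Δ
t=2: Δ0=1111000100 Δ1=1111000101 Δ2=1111000111 Δ3=0111000111 Δ4=0111001111 Δ5=0001001111 Δ6=0000001111 Δ7=0010001111 | 7Δ
t=3: Δ0=0010001111 Δ1=0010001110 | 1Δ
t=4: Δ0=0010001110 Δ1=0010001111 Δ2=0010001101 Δ3=1010001101 Δ4=1010000101 Δ5=1100000101 Δ6=1101000101 Δ7=1111000101 | 7Δ
t=5: Δ0=1111000101 Δ1=1111000100 | 1Δ
t=6: Δ0=1111000100 Δ1=1111000101 Δ2=1111000111 Δ3=0111000111 Δ4=0111001111 Δ5=0001001111 Δ6=0000001111 Δ7=0010001111 | 7Δ
t=7: Δ0=0010001111 Δ1=0010001110 | 1Δ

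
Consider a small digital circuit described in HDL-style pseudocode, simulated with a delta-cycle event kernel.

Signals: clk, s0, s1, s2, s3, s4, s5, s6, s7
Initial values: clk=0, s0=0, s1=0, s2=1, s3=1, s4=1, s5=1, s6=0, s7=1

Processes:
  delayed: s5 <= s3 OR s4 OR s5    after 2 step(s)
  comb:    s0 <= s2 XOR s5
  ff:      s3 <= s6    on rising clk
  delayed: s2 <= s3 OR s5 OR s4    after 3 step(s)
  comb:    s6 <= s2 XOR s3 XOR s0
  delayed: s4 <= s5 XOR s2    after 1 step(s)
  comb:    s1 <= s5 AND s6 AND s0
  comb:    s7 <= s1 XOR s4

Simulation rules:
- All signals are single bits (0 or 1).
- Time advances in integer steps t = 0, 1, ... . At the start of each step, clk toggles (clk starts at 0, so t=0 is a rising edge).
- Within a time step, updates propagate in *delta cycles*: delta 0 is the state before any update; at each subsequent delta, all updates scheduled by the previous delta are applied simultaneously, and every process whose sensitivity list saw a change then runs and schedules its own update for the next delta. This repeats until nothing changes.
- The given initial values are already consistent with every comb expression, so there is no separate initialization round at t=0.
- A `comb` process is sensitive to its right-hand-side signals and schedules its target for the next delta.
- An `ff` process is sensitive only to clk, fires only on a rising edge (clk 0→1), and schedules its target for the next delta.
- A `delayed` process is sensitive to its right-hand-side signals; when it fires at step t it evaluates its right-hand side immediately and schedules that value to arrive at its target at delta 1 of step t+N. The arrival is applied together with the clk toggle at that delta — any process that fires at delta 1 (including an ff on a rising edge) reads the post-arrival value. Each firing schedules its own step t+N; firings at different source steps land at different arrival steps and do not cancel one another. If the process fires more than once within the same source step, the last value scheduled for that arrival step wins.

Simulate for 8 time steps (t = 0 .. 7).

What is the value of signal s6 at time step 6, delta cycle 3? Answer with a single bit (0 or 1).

[bits: s1,s4,clk,s7,s2,s0,s6,s3,s5]
t=0: Δ0=010110011 Δ1=011110011 Δ2=011110001 Δ3=011110101 | 3Δ
t=1: Δ0=011110101 Δ1=010110101 | 1Δ
t=2: Δ0=010110101 Δ1=011110101 Δ2=011110111 Δ3=011110011 | 3Δ
t=3: Δ0=011110011 Δ1=010110011 | 1Δ
t=4: Δ0=010110011 Δ1=011110011 Δ2=011110001 Δ3=011110101 | 3Δ
t=5: Δ0=011110101 Δ1=010110101 | 1Δ
t=6: Δ0=010110101 Δ1=011110101 Δ2=011110111 Δ3=011110011 | 3Δ
t=7: Δ0=011110011 Δ1=010110011 | 1Δ

0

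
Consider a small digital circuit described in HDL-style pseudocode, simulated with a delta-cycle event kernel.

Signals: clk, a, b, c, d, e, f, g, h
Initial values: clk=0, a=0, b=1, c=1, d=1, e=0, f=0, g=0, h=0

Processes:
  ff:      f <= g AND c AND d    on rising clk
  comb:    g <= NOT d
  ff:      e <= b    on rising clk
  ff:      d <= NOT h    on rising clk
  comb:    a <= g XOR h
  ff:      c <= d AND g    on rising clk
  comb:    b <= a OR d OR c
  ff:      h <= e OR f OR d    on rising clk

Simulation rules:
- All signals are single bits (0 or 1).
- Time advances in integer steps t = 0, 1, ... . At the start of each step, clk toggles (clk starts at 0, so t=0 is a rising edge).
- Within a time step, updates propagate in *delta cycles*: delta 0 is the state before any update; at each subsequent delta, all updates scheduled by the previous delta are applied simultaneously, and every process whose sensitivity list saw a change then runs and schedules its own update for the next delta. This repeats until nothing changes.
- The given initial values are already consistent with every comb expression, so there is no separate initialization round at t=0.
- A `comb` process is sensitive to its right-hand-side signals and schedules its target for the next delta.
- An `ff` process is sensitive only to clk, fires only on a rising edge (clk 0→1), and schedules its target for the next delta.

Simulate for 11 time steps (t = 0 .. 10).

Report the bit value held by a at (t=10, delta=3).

1

[bits: f,g,d,a,e,h,clk,c,b]
t=0: Δ0=001000011 Δ1=001000111 Δ2=001011101 Δ3=001111101 | 3Δ
t=1: Δ0=001111101 Δ1=001111001 | 1Δ
t=2: Δ0=001111001 Δ1=001111101 Δ2=000111101 Δ3=010111101 Δ4=010011101 Δ5=010011100 | 5Δ
t=3: Δ0=010011100 Δ1=010011000 | 1Δ
t=4: Δ0=010011000 Δ1=010011100 Δ2=010001100 | 2Δ
t=5: Δ0=010001100 Δ1=010001000 | 1Δ
t=6: Δ0=010001000 Δ1=010001100 Δ2=010000100 Δ3=010100100 Δ4=010100101 | 4Δ
t=7: Δ0=010100101 Δ1=010100001 | 1Δ
t=8: Δ0=010100001 Δ1=010100101 Δ2=011110101 Δ3=001110101 Δ4=001010101 | 4Δ
t=9: Δ0=001010101 Δ1=001010001 | 1Δ
t=10: Δ0=001010001 Δ1=001010101 Δ2=001011101 Δ3=001111101 | 3Δ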